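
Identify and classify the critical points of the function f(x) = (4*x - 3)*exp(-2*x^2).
f'(x) = 4*(-x*(4*x - 3) + 1)*exp(-2*x^2)

Solve f'(x) = 0:
  f'(x) = (-16*x^2 + 12*x + 4)·exp(-2*x^2) and exp(-2*x^2) > 0 for every x, so f'(x) = 0 ⇔ -16*x^2 + 12*x + 4 = 0.
  Factor: -16*x^2 + 12*x + 4 = -4*(x - 1)*(4*x + 1) = 0.
  ⇒ x = -1/4, 1

f''(x) = 4*(4*x^2*(4*x - 3) - 12*x + 3)*exp(-2*x^2)
Second-derivative test at each critical point:
  f''(-1/4) = 17.6499 > 0 → local minimum
  f''(1) = -2.7067 < 0 → local maximum

Critical points: x = -1/4 (local minimum); x = 1 (local maximum)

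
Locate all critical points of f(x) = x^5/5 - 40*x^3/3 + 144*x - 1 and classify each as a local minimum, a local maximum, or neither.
f'(x) = x^4 - 40*x^2 + 144

Solve f'(x) = 0:
  Factor: x^4 - 40*x^2 + 144 = (x - 6)*(x - 2)*(x + 2)*(x + 6) = 0.
  ⇒ x = -6, -2, 2, 6

f''(x) = 4*x*(x^2 - 20)
Second-derivative test at each critical point:
  f''(-6) = -384 < 0 → local maximum
  f''(-2) = 128 > 0 → local minimum
  f''(2) = -128 < 0 → local maximum
  f''(6) = 384 > 0 → local minimum

Critical points: x = -6 (local maximum); x = -2 (local minimum); x = 2 (local maximum); x = 6 (local minimum)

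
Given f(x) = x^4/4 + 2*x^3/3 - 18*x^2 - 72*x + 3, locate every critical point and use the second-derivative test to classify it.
f'(x) = x^3 + 2*x^2 - 36*x - 72

Solve f'(x) = 0:
  Factor: x^3 + 2*x^2 - 36*x - 72 = (x - 6)*(x + 2)*(x + 6) = 0.
  ⇒ x = -6, -2, 6

f''(x) = 3*x^2 + 4*x - 36
Second-derivative test at each critical point:
  f''(-6) = 48 > 0 → local minimum
  f''(-2) = -32 < 0 → local maximum
  f''(6) = 96 > 0 → local minimum

Critical points: x = -6 (local minimum); x = -2 (local maximum); x = 6 (local minimum)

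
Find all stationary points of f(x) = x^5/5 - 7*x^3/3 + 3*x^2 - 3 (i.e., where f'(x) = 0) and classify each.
f'(x) = x*(x^3 - 7*x + 6)

Solve f'(x) = 0:
  Factor: x^4 - 7*x^2 + 6*x = x*(x - 2)*(x - 1)*(x + 3) = 0.
  ⇒ x = -3, 0, 1, 2

f''(x) = 4*x^3 - 14*x + 6
Second-derivative test at each critical point:
  f''(-3) = -60 < 0 → local maximum
  f''(0) = 6 > 0 → local minimum
  f''(1) = -4 < 0 → local maximum
  f''(2) = 10 > 0 → local minimum

Critical points: x = -3 (local maximum); x = 0 (local minimum); x = 1 (local maximum); x = 2 (local minimum)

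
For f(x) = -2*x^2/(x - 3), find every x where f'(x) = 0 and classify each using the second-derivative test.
f'(x) = 2*x*(6 - x)/(x - 3)^2

Solve f'(x) = 0:
  f'(x) = -2*x*(x - 6)/(x - 3)^2; the denominator is positive wherever f is defined, so f'(x) = 0 ⇔ -2*x^2 + 12*x = 0.
  Factor: -2*x^2 + 12*x = -2*x*(x - 6) = 0.
  ⇒ x = 0, 6

f''(x) = -36/(x^3 - 9*x^2 + 27*x - 27)
Second-derivative test at each critical point:
  f''(0) = 4/3 > 0 → local minimum
  f''(6) = -4/3 < 0 → local maximum

Critical points: x = 0 (local minimum); x = 6 (local maximum)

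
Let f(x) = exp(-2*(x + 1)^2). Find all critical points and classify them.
f'(x) = 4*(-x - 1)*exp(-2*(x + 1)^2)

Solve f'(x) = 0:
  f'(x) = (-4*x - 4)·exp(-2*(x + 1)^2) and exp(-2*(x + 1)^2) > 0 for every x, so f'(x) = 0 ⇔ -4*x - 4 = 0.
  Factor: -4*x - 4 = -4*(x + 1) = 0.
  ⇒ x = -1

f''(x) = 4*(4*(x + 1)^2 - 1)*exp(-2*(x + 1)^2)
Second-derivative test at each critical point:
  f''(-1) = -4 < 0 → local maximum

Critical points: x = -1 (local maximum)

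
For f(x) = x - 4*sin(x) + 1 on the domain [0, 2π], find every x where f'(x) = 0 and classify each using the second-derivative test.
f'(x) = 1 - 4*cos(x)

Solve f'(x) = 0 on [0, 2π]:
  f'(x) = 0 ⇔ cos(x) = 1/4, i.e. x = ±arccos(1/4) + 2nπ; keep the solutions lying in [0, 2π].
  ⇒ x = acos(1/4) ≈ 1.3181, -acos(1/4) + 2*pi ≈ 4.9651

f''(x) = 4*sin(x)
Second-derivative test at each critical point:
  f''(1.3181) = 3.8730 > 0 → local minimum
  f''(4.9651) = -3.8730 < 0 → local maximum

Critical points: x = acos(1/4) ≈ 1.3181 (local minimum); x = -acos(1/4) + 2*pi ≈ 4.9651 (local maximum)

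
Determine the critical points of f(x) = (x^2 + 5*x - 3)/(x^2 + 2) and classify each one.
f'(x) = 5*(-x^2 + 2*x + 2)/(x^4 + 4*x^2 + 4)

Solve f'(x) = 0:
  f'(x) = -5*(x^2 - 2*x - 2)/(x^2 + 2)^2; the denominator is positive wherever f is defined, so f'(x) = 0 ⇔ -5*x^2 + 10*x + 10 = 0.
  Factor: -5*x^2 + 10*x + 10 = -5*(x^2 - 2*x - 2); x^2 - 2*x - 2 = 0 has no rational roots; quadratic formula: x = (2 ± √12)/2.
  ⇒ x = 1 - sqrt(3) ≈ -0.7321, 1 + sqrt(3) ≈ 2.7321

f''(x) = 10*(x^3 - 3*x^2 - 6*x + 2)/(x^6 + 6*x^4 + 12*x^2 + 8)
Second-derivative test at each critical point:
  f''(-0.7321) = 2.6934 > 0 → local minimum
  f''(2.7321) = -0.1934 < 0 → local maximum

Critical points: x = 1 - sqrt(3) ≈ -0.7321 (local minimum); x = 1 + sqrt(3) ≈ 2.7321 (local maximum)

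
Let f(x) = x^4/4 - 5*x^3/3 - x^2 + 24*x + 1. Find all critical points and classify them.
f'(x) = x^3 - 5*x^2 - 2*x + 24

Solve f'(x) = 0:
  Factor: x^3 - 5*x^2 - 2*x + 24 = (x - 4)*(x - 3)*(x + 2) = 0.
  ⇒ x = -2, 3, 4

f''(x) = 3*x^2 - 10*x - 2
Second-derivative test at each critical point:
  f''(-2) = 30 > 0 → local minimum
  f''(3) = -5 < 0 → local maximum
  f''(4) = 6 > 0 → local minimum

Critical points: x = -2 (local minimum); x = 3 (local maximum); x = 4 (local minimum)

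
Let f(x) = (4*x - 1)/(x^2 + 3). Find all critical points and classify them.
f'(x) = 2*(-2*x^2 + x + 6)/(x^4 + 6*x^2 + 9)

Solve f'(x) = 0:
  f'(x) = -2*(x - 2)*(2*x + 3)/(x^2 + 3)^2; the denominator is positive wherever f is defined, so f'(x) = 0 ⇔ -4*x^2 + 2*x + 12 = 0.
  Factor: -4*x^2 + 2*x + 12 = -2*(x - 2)*(2*x + 3) = 0.
  ⇒ x = -3/2, 2

f''(x) = 2*(4*x^2*(4*x - 1) + (1 - 12*x)*(x^2 + 3))/(x^2 + 3)^3
Second-derivative test at each critical point:
  f''(-3/2) = 32/63 > 0 → local minimum
  f''(2) = -2/7 < 0 → local maximum

Critical points: x = -3/2 (local minimum); x = 2 (local maximum)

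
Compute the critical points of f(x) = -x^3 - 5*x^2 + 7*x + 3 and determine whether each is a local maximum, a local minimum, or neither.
f'(x) = -3*x^2 - 10*x + 7

Solve f'(x) = 0:
  3*x^2 + 10*x - 7 = 0 has no rational roots; quadratic formula: x = (-10 ± √184)/6.
  ⇒ x = -sqrt(46)/3 - 5/3 ≈ -3.9274, -5/3 + sqrt(46)/3 ≈ 0.5941

f''(x) = -6*x - 10
Second-derivative test at each critical point:
  f''(-3.9274) = 13.5647 > 0 → local minimum
  f''(0.5941) = -13.5647 < 0 → local maximum

Critical points: x = -sqrt(46)/3 - 5/3 ≈ -3.9274 (local minimum); x = -5/3 + sqrt(46)/3 ≈ 0.5941 (local maximum)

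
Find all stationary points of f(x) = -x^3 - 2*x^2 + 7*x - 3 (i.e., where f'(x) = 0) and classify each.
f'(x) = -3*x^2 - 4*x + 7

Solve f'(x) = 0:
  Factor: -3*x^2 - 4*x + 7 = -(x - 1)*(3*x + 7) = 0.
  ⇒ x = -7/3, 1

f''(x) = -6*x - 4
Second-derivative test at each critical point:
  f''(-7/3) = 10 > 0 → local minimum
  f''(1) = -10 < 0 → local maximum

Critical points: x = -7/3 (local minimum); x = 1 (local maximum)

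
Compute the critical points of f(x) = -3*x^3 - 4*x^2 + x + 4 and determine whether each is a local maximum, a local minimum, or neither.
f'(x) = -9*x^2 - 8*x + 1

Solve f'(x) = 0:
  Factor: -9*x^2 - 8*x + 1 = -(x + 1)*(9*x - 1) = 0.
  ⇒ x = -1, 1/9

f''(x) = -18*x - 8
Second-derivative test at each critical point:
  f''(-1) = 10 > 0 → local minimum
  f''(1/9) = -10 < 0 → local maximum

Critical points: x = -1 (local minimum); x = 1/9 (local maximum)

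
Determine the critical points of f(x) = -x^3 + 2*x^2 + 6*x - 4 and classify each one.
f'(x) = -3*x^2 + 4*x + 6

Solve f'(x) = 0:
  3*x^2 - 4*x - 6 = 0 has no rational roots; quadratic formula: x = (4 ± √88)/6.
  ⇒ x = 2/3 - sqrt(22)/3 ≈ -0.8968, 2/3 + sqrt(22)/3 ≈ 2.2301

f''(x) = 4 - 6*x
Second-derivative test at each critical point:
  f''(-0.8968) = 9.3808 > 0 → local minimum
  f''(2.2301) = -9.3808 < 0 → local maximum

Critical points: x = 2/3 - sqrt(22)/3 ≈ -0.8968 (local minimum); x = 2/3 + sqrt(22)/3 ≈ 2.2301 (local maximum)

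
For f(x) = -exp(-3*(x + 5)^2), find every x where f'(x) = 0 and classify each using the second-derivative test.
f'(x) = 6*(x + 5)*exp(-3*(x + 5)^2)

Solve f'(x) = 0:
  f'(x) = (6*x + 30)·exp(-3*(x + 5)^2) and exp(-3*(x + 5)^2) > 0 for every x, so f'(x) = 0 ⇔ 6*x + 30 = 0.
  Factor: 6*x + 30 = 6*(x + 5) = 0.
  ⇒ x = -5

f''(x) = 6*(1 - 6*(x + 5)^2)*exp(-3*(x + 5)^2)
Second-derivative test at each critical point:
  f''(-5) = 6 > 0 → local minimum

Critical points: x = -5 (local minimum)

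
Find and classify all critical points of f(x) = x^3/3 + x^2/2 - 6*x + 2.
f'(x) = x^2 + x - 6

Solve f'(x) = 0:
  Factor: x^2 + x - 6 = (x - 2)*(x + 3) = 0.
  ⇒ x = -3, 2

f''(x) = 2*x + 1
Second-derivative test at each critical point:
  f''(-3) = -5 < 0 → local maximum
  f''(2) = 5 > 0 → local minimum

Critical points: x = -3 (local maximum); x = 2 (local minimum)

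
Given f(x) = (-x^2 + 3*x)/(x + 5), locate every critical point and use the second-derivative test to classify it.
f'(x) = (-x^2 - 10*x + 15)/(x^2 + 10*x + 25)

Solve f'(x) = 0:
  f'(x) = -(x^2 + 10*x - 15)/(x + 5)^2; the denominator is positive wherever f is defined, so f'(x) = 0 ⇔ -x^2 - 10*x + 15 = 0.
  x^2 + 10*x - 15 = 0 has no rational roots; quadratic formula: x = (-10 ± √160)/2.
  ⇒ x = -2*sqrt(10) - 5 ≈ -11.3246, -5 + 2*sqrt(10) ≈ 1.3246

f''(x) = -80/(x^3 + 15*x^2 + 75*x + 125)
Second-derivative test at each critical point:
  f''(-11.3246) = 0.3162 > 0 → local minimum
  f''(1.3246) = -0.3162 < 0 → local maximum

Critical points: x = -2*sqrt(10) - 5 ≈ -11.3246 (local minimum); x = -5 + 2*sqrt(10) ≈ 1.3246 (local maximum)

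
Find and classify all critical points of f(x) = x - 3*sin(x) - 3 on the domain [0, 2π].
f'(x) = 1 - 3*cos(x)

Solve f'(x) = 0 on [0, 2π]:
  f'(x) = 0 ⇔ cos(x) = 1/3, i.e. x = ±arccos(1/3) + 2nπ; keep the solutions lying in [0, 2π].
  ⇒ x = acos(1/3) ≈ 1.2310, -acos(1/3) + 2*pi ≈ 5.0522

f''(x) = 3*sin(x)
Second-derivative test at each critical point:
  f''(1.2310) = 2.8284 > 0 → local minimum
  f''(5.0522) = -2.8284 < 0 → local maximum

Critical points: x = acos(1/3) ≈ 1.2310 (local minimum); x = -acos(1/3) + 2*pi ≈ 5.0522 (local maximum)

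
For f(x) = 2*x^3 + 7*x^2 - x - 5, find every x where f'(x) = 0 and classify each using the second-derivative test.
f'(x) = 6*x^2 + 14*x - 1

Solve f'(x) = 0:
  6*x^2 + 14*x - 1 = 0 has no rational roots; quadratic formula: x = (-14 ± √220)/12.
  ⇒ x = -sqrt(55)/6 - 7/6 ≈ -2.4027, -7/6 + sqrt(55)/6 ≈ 0.0694

f''(x) = 12*x + 14
Second-derivative test at each critical point:
  f''(-2.4027) = -14.8324 < 0 → local maximum
  f''(0.0694) = 14.8324 > 0 → local minimum

Critical points: x = -sqrt(55)/6 - 7/6 ≈ -2.4027 (local maximum); x = -7/6 + sqrt(55)/6 ≈ 0.0694 (local minimum)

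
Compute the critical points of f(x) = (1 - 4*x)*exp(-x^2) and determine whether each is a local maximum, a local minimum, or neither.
f'(x) = 2*(x*(4*x - 1) - 2)*exp(-x^2)

Solve f'(x) = 0:
  f'(x) = (8*x^2 - 2*x - 4)·exp(-x^2) and exp(-x^2) > 0 for every x, so f'(x) = 0 ⇔ 8*x^2 - 2*x - 4 = 0.
  Factor: 8*x^2 - 2*x - 4 = 2*(4*x^2 - x - 2); 4*x^2 - x - 2 = 0 has no rational roots; quadratic formula: x = (1 ± √33)/8.
  ⇒ x = 1/8 - sqrt(33)/8 ≈ -0.5931, 1/8 + sqrt(33)/8 ≈ 0.8431

f''(x) = 2*(2*x^2*(1 - 4*x) + 12*x - 1)*exp(-x^2)
Second-derivative test at each critical point:
  f''(-0.5931) = -8.0822 < 0 → local maximum
  f''(0.8431) = 5.6442 > 0 → local minimum

Critical points: x = 1/8 - sqrt(33)/8 ≈ -0.5931 (local maximum); x = 1/8 + sqrt(33)/8 ≈ 0.8431 (local minimum)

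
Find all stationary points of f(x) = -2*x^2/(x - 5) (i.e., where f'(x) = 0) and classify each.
f'(x) = 2*x*(10 - x)/(x - 5)^2

Solve f'(x) = 0:
  f'(x) = -2*x*(x - 10)/(x - 5)^2; the denominator is positive wherever f is defined, so f'(x) = 0 ⇔ -2*x^2 + 20*x = 0.
  Factor: -2*x^2 + 20*x = -2*x*(x - 10) = 0.
  ⇒ x = 0, 10

f''(x) = -100/(x^3 - 15*x^2 + 75*x - 125)
Second-derivative test at each critical point:
  f''(0) = 4/5 > 0 → local minimum
  f''(10) = -4/5 < 0 → local maximum

Critical points: x = 0 (local minimum); x = 10 (local maximum)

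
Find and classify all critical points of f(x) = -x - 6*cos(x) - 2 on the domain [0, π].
f'(x) = 6*sin(x) - 1

Solve f'(x) = 0 on [0, π]:
  f'(x) = 0 ⇔ sin(x) = 1/6, i.e. x = arcsin(1/6) + 2nπ or x = π − arcsin(1/6) + 2nπ; keep the solutions lying in [0, π].
  ⇒ x = asin(1/6) ≈ 0.1674, pi - asin(1/6) ≈ 2.9741

f''(x) = 6*cos(x)
Second-derivative test at each critical point:
  f''(0.1674) = 5.9161 > 0 → local minimum
  f''(2.9741) = -5.9161 < 0 → local maximum

Critical points: x = asin(1/6) ≈ 0.1674 (local minimum); x = pi - asin(1/6) ≈ 2.9741 (local maximum)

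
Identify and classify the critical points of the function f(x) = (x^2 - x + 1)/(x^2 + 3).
f'(x) = (x^2 + 4*x - 3)/(x^4 + 6*x^2 + 9)

Solve f'(x) = 0:
  f'(x) = (x^2 + 4*x - 3)/(x^2 + 3)^2; the denominator is positive wherever f is defined, so f'(x) = 0 ⇔ x^2 + 4*x - 3 = 0.
  x^2 + 4*x - 3 = 0 has no rational roots; quadratic formula: x = (-4 ± √28)/2.
  ⇒ x = -sqrt(7) - 2 ≈ -4.6458, -2 + sqrt(7) ≈ 0.6458

f''(x) = 2*(-x^3 - 6*x^2 + 9*x + 6)/(x^6 + 9*x^4 + 27*x^2 + 27)
Second-derivative test at each critical point:
  f''(-4.6458) = -0.0088 < 0 → local maximum
  f''(0.6458) = 0.4532 > 0 → local minimum

Critical points: x = -sqrt(7) - 2 ≈ -4.6458 (local maximum); x = -2 + sqrt(7) ≈ 0.6458 (local minimum)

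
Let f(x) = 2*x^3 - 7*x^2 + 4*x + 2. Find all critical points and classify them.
f'(x) = 6*x^2 - 14*x + 4

Solve f'(x) = 0:
  Factor: 6*x^2 - 14*x + 4 = 2*(x - 2)*(3*x - 1) = 0.
  ⇒ x = 1/3, 2

f''(x) = 12*x - 14
Second-derivative test at each critical point:
  f''(1/3) = -10 < 0 → local maximum
  f''(2) = 10 > 0 → local minimum

Critical points: x = 1/3 (local maximum); x = 2 (local minimum)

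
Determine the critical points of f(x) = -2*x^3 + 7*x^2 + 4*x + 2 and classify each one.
f'(x) = -6*x^2 + 14*x + 4

Solve f'(x) = 0:
  Factor: -6*x^2 + 14*x + 4 = -2*(3*x^2 - 7*x - 2); 3*x^2 - 7*x - 2 = 0 has no rational roots; quadratic formula: x = (7 ± √73)/6.
  ⇒ x = 7/6 - sqrt(73)/6 ≈ -0.2573, 7/6 + sqrt(73)/6 ≈ 2.5907

f''(x) = 14 - 12*x
Second-derivative test at each critical point:
  f''(-0.2573) = 17.0880 > 0 → local minimum
  f''(2.5907) = -17.0880 < 0 → local maximum

Critical points: x = 7/6 - sqrt(73)/6 ≈ -0.2573 (local minimum); x = 7/6 + sqrt(73)/6 ≈ 2.5907 (local maximum)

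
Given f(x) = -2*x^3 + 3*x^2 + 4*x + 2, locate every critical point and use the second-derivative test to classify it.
f'(x) = -6*x^2 + 6*x + 4

Solve f'(x) = 0:
  Factor: -6*x^2 + 6*x + 4 = -2*(3*x^2 - 3*x - 2); 3*x^2 - 3*x - 2 = 0 has no rational roots; quadratic formula: x = (3 ± √33)/6.
  ⇒ x = 1/2 - sqrt(33)/6 ≈ -0.4574, 1/2 + sqrt(33)/6 ≈ 1.4574

f''(x) = 6 - 12*x
Second-derivative test at each critical point:
  f''(-0.4574) = 11.4891 > 0 → local minimum
  f''(1.4574) = -11.4891 < 0 → local maximum

Critical points: x = 1/2 - sqrt(33)/6 ≈ -0.4574 (local minimum); x = 1/2 + sqrt(33)/6 ≈ 1.4574 (local maximum)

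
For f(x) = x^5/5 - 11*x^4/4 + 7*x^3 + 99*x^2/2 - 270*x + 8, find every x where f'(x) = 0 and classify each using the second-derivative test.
f'(x) = x^4 - 11*x^3 + 21*x^2 + 99*x - 270

Solve f'(x) = 0:
  Factor: x^4 - 11*x^3 + 21*x^2 + 99*x - 270 = (x - 6)*(x - 5)*(x - 3)*(x + 3) = 0.
  ⇒ x = -3, 3, 5, 6

f''(x) = 4*x^3 - 33*x^2 + 42*x + 99
Second-derivative test at each critical point:
  f''(-3) = -432 < 0 → local maximum
  f''(3) = 36 > 0 → local minimum
  f''(5) = -16 < 0 → local maximum
  f''(6) = 27 > 0 → local minimum

Critical points: x = -3 (local maximum); x = 3 (local minimum); x = 5 (local maximum); x = 6 (local minimum)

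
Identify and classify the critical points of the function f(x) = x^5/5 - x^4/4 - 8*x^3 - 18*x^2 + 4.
f'(x) = x*(x^3 - x^2 - 24*x - 36)

Solve f'(x) = 0:
  Factor: x^4 - x^3 - 24*x^2 - 36*x = x*(x - 6)*(x + 2)*(x + 3) = 0.
  ⇒ x = -3, -2, 0, 6

f''(x) = 4*x^3 - 3*x^2 - 48*x - 36
Second-derivative test at each critical point:
  f''(-3) = -27 < 0 → local maximum
  f''(-2) = 16 > 0 → local minimum
  f''(0) = -36 < 0 → local maximum
  f''(6) = 432 > 0 → local minimum

Critical points: x = -3 (local maximum); x = -2 (local minimum); x = 0 (local maximum); x = 6 (local minimum)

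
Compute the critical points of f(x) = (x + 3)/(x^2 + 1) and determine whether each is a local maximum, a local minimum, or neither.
f'(x) = (x^2 - 2*x*(x + 3) + 1)/(x^2 + 1)^2

Solve f'(x) = 0:
  f'(x) = -(x^2 + 6*x - 1)/(x^2 + 1)^2; the denominator is positive wherever f is defined, so f'(x) = 0 ⇔ -x^2 - 6*x + 1 = 0.
  x^2 + 6*x - 1 = 0 has no rational roots; quadratic formula: x = (-6 ± √40)/2.
  ⇒ x = -sqrt(10) - 3 ≈ -6.1623, -3 + sqrt(10) ≈ 0.1623

f''(x) = 2*(4*x^2*(x + 3) - 3*(x + 1)*(x^2 + 1))/(x^2 + 1)^3
Second-derivative test at each critical point:
  f''(-6.1623) = 0.0042 > 0 → local minimum
  f''(0.1623) = -6.0042 < 0 → local maximum

Critical points: x = -sqrt(10) - 3 ≈ -6.1623 (local minimum); x = -3 + sqrt(10) ≈ 0.1623 (local maximum)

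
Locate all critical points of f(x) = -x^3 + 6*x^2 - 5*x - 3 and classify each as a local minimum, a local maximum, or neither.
f'(x) = -3*x^2 + 12*x - 5

Solve f'(x) = 0:
  3*x^2 - 12*x + 5 = 0 has no rational roots; quadratic formula: x = (12 ± √84)/6.
  ⇒ x = 2 - sqrt(21)/3 ≈ 0.4725, sqrt(21)/3 + 2 ≈ 3.5275

f''(x) = 12 - 6*x
Second-derivative test at each critical point:
  f''(0.4725) = 9.1652 > 0 → local minimum
  f''(3.5275) = -9.1652 < 0 → local maximum

Critical points: x = 2 - sqrt(21)/3 ≈ 0.4725 (local minimum); x = sqrt(21)/3 + 2 ≈ 3.5275 (local maximum)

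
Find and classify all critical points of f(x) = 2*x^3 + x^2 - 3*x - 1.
f'(x) = 6*x^2 + 2*x - 3

Solve f'(x) = 0:
  6*x^2 + 2*x - 3 = 0 has no rational roots; quadratic formula: x = (-2 ± √76)/12.
  ⇒ x = -sqrt(19)/6 - 1/6 ≈ -0.8931, -1/6 + sqrt(19)/6 ≈ 0.5598

f''(x) = 12*x + 2
Second-derivative test at each critical point:
  f''(-0.8931) = -8.7178 < 0 → local maximum
  f''(0.5598) = 8.7178 > 0 → local minimum

Critical points: x = -sqrt(19)/6 - 1/6 ≈ -0.8931 (local maximum); x = -1/6 + sqrt(19)/6 ≈ 0.5598 (local minimum)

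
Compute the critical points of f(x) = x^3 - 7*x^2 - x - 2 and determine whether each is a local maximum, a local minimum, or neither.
f'(x) = 3*x^2 - 14*x - 1

Solve f'(x) = 0:
  3*x^2 - 14*x - 1 = 0 has no rational roots; quadratic formula: x = (14 ± √208)/6.
  ⇒ x = 7/3 - 2*sqrt(13)/3 ≈ -0.0704, 7/3 + 2*sqrt(13)/3 ≈ 4.7370

f''(x) = 6*x - 14
Second-derivative test at each critical point:
  f''(-0.0704) = -14.4222 < 0 → local maximum
  f''(4.7370) = 14.4222 > 0 → local minimum

Critical points: x = 7/3 - 2*sqrt(13)/3 ≈ -0.0704 (local maximum); x = 7/3 + 2*sqrt(13)/3 ≈ 4.7370 (local minimum)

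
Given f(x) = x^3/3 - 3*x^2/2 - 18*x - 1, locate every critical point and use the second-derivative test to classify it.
f'(x) = x^2 - 3*x - 18

Solve f'(x) = 0:
  Factor: x^2 - 3*x - 18 = (x - 6)*(x + 3) = 0.
  ⇒ x = -3, 6

f''(x) = 2*x - 3
Second-derivative test at each critical point:
  f''(-3) = -9 < 0 → local maximum
  f''(6) = 9 > 0 → local minimum

Critical points: x = -3 (local maximum); x = 6 (local minimum)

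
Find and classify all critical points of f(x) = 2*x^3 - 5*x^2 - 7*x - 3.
f'(x) = 6*x^2 - 10*x - 7

Solve f'(x) = 0:
  6*x^2 - 10*x - 7 = 0 has no rational roots; quadratic formula: x = (10 ± √268)/12.
  ⇒ x = 5/6 - sqrt(67)/6 ≈ -0.5309, 5/6 + sqrt(67)/6 ≈ 2.1976

f''(x) = 12*x - 10
Second-derivative test at each critical point:
  f''(-0.5309) = -16.3707 < 0 → local maximum
  f''(2.1976) = 16.3707 > 0 → local minimum

Critical points: x = 5/6 - sqrt(67)/6 ≈ -0.5309 (local maximum); x = 5/6 + sqrt(67)/6 ≈ 2.1976 (local minimum)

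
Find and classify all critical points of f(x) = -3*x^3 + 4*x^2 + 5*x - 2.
f'(x) = -9*x^2 + 8*x + 5

Solve f'(x) = 0:
  9*x^2 - 8*x - 5 = 0 has no rational roots; quadratic formula: x = (8 ± √244)/18.
  ⇒ x = 4/9 - sqrt(61)/9 ≈ -0.4234, 4/9 + sqrt(61)/9 ≈ 1.3122

f''(x) = 8 - 18*x
Second-derivative test at each critical point:
  f''(-0.4234) = 15.6205 > 0 → local minimum
  f''(1.3122) = -15.6205 < 0 → local maximum

Critical points: x = 4/9 - sqrt(61)/9 ≈ -0.4234 (local minimum); x = 4/9 + sqrt(61)/9 ≈ 1.3122 (local maximum)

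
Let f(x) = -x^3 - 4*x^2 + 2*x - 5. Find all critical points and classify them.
f'(x) = -3*x^2 - 8*x + 2

Solve f'(x) = 0:
  3*x^2 + 8*x - 2 = 0 has no rational roots; quadratic formula: x = (-8 ± √88)/6.
  ⇒ x = -sqrt(22)/3 - 4/3 ≈ -2.8968, -4/3 + sqrt(22)/3 ≈ 0.2301

f''(x) = -6*x - 8
Second-derivative test at each critical point:
  f''(-2.8968) = 9.3808 > 0 → local minimum
  f''(0.2301) = -9.3808 < 0 → local maximum

Critical points: x = -sqrt(22)/3 - 4/3 ≈ -2.8968 (local minimum); x = -4/3 + sqrt(22)/3 ≈ 0.2301 (local maximum)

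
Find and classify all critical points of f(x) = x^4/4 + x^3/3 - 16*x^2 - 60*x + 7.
f'(x) = x^3 + x^2 - 32*x - 60

Solve f'(x) = 0:
  Factor: x^3 + x^2 - 32*x - 60 = (x - 6)*(x + 2)*(x + 5) = 0.
  ⇒ x = -5, -2, 6

f''(x) = 3*x^2 + 2*x - 32
Second-derivative test at each critical point:
  f''(-5) = 33 > 0 → local minimum
  f''(-2) = -24 < 0 → local maximum
  f''(6) = 88 > 0 → local minimum

Critical points: x = -5 (local minimum); x = -2 (local maximum); x = 6 (local minimum)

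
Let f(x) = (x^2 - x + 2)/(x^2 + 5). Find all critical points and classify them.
f'(x) = (x^2 + 6*x - 5)/(x^4 + 10*x^2 + 25)

Solve f'(x) = 0:
  f'(x) = (x^2 + 6*x - 5)/(x^2 + 5)^2; the denominator is positive wherever f is defined, so f'(x) = 0 ⇔ x^2 + 6*x - 5 = 0.
  x^2 + 6*x - 5 = 0 has no rational roots; quadratic formula: x = (-6 ± √56)/2.
  ⇒ x = -sqrt(14) - 3 ≈ -6.7417, -3 + sqrt(14) ≈ 0.7417

f''(x) = 2*(-x^3 - 9*x^2 + 15*x + 15)/(x^6 + 15*x^4 + 75*x^2 + 125)
Second-derivative test at each critical point:
  f''(-6.7417) = -0.0029 < 0 → local maximum
  f''(0.7417) = 0.2429 > 0 → local minimum

Critical points: x = -sqrt(14) - 3 ≈ -6.7417 (local maximum); x = -3 + sqrt(14) ≈ 0.7417 (local minimum)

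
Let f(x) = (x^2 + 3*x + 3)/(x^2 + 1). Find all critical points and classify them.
f'(x) = (-3*x^2 - 4*x + 3)/(x^4 + 2*x^2 + 1)

Solve f'(x) = 0:
  f'(x) = -(3*x^2 + 4*x - 3)/(x^2 + 1)^2; the denominator is positive wherever f is defined, so f'(x) = 0 ⇔ -3*x^2 - 4*x + 3 = 0.
  3*x^2 + 4*x - 3 = 0 has no rational roots; quadratic formula: x = (-4 ± √52)/6.
  ⇒ x = -sqrt(13)/3 - 2/3 ≈ -1.8685, -2/3 + sqrt(13)/3 ≈ 0.5352

f''(x) = 2*(3*x^3 + 6*x^2 - 9*x - 2)/(x^6 + 3*x^4 + 3*x^2 + 1)
Second-derivative test at each critical point:
  f''(-1.8685) = 0.3575 > 0 → local minimum
  f''(0.5352) = -4.3575 < 0 → local maximum

Critical points: x = -sqrt(13)/3 - 2/3 ≈ -1.8685 (local minimum); x = -2/3 + sqrt(13)/3 ≈ 0.5352 (local maximum)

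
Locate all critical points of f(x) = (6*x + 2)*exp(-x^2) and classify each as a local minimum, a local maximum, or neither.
f'(x) = 2*(-2*x*(3*x + 1) + 3)*exp(-x^2)

Solve f'(x) = 0:
  f'(x) = (-12*x^2 - 4*x + 6)·exp(-x^2) and exp(-x^2) > 0 for every x, so f'(x) = 0 ⇔ -12*x^2 - 4*x + 6 = 0.
  Factor: -12*x^2 - 4*x + 6 = -2*(6*x^2 + 2*x - 3); 6*x^2 + 2*x - 3 = 0 has no rational roots; quadratic formula: x = (-2 ± √76)/12.
  ⇒ x = -sqrt(19)/6 - 1/6 ≈ -0.8931, -1/6 + sqrt(19)/6 ≈ 0.5598

f''(x) = 4*(2*x^2*(3*x + 1) - 9*x - 1)*exp(-x^2)
Second-derivative test at each critical point:
  f''(-0.8931) = 7.8522 > 0 → local minimum
  f''(0.5598) = -12.7447 < 0 → local maximum

Critical points: x = -sqrt(19)/6 - 1/6 ≈ -0.8931 (local minimum); x = -1/6 + sqrt(19)/6 ≈ 0.5598 (local maximum)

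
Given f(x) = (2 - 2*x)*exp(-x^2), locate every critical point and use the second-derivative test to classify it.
f'(x) = 2*(2*x*(x - 1) - 1)*exp(-x^2)

Solve f'(x) = 0:
  f'(x) = (4*x^2 - 4*x - 2)·exp(-x^2) and exp(-x^2) > 0 for every x, so f'(x) = 0 ⇔ 4*x^2 - 4*x - 2 = 0.
  Factor: 4*x^2 - 4*x - 2 = 2*(2*x^2 - 2*x - 1); 2*x^2 - 2*x - 1 = 0 has no rational roots; quadratic formula: x = (2 ± √12)/4.
  ⇒ x = 1/2 - sqrt(3)/2 ≈ -0.3660, 1/2 + sqrt(3)/2 ≈ 1.3660

f''(x) = 4*(2*x^2*(1 - x) + 3*x - 1)*exp(-x^2)
Second-derivative test at each critical point:
  f''(-0.3660) = -6.0595 < 0 → local maximum
  f''(1.3660) = 1.0721 > 0 → local minimum

Critical points: x = 1/2 - sqrt(3)/2 ≈ -0.3660 (local maximum); x = 1/2 + sqrt(3)/2 ≈ 1.3660 (local minimum)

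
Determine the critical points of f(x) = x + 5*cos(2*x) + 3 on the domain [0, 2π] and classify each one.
f'(x) = 1 - 10*sin(2*x)

Solve f'(x) = 0 on [0, 2π]:
  f'(x) = 0 ⇔ sin(2*x) = 1/10, i.e. 2*x = arcsin(1/10) + 2nπ or 2*x = π − arcsin(1/10) + 2nπ; keep the solutions lying in [0, 2π].
  ⇒ x = asin(1/10)/2 ≈ 0.0501, -asin(1/10)/2 + pi/2 ≈ 1.5207, asin(1/10)/2 + pi ≈ 3.1917, -asin(1/10)/2 + 3*pi/2 ≈ 4.6623

f''(x) = -20*cos(2*x)
Second-derivative test at each critical point:
  f''(0.0501) = -19.8997 < 0 → local maximum
  f''(1.5207) = 19.8997 > 0 → local minimum
  f''(3.1917) = -19.8997 < 0 → local maximum
  f''(4.6623) = 19.8997 > 0 → local minimum

Critical points: x = asin(1/10)/2 ≈ 0.0501 (local maximum); x = -asin(1/10)/2 + pi/2 ≈ 1.5207 (local minimum); x = asin(1/10)/2 + pi ≈ 3.1917 (local maximum); x = -asin(1/10)/2 + 3*pi/2 ≈ 4.6623 (local minimum)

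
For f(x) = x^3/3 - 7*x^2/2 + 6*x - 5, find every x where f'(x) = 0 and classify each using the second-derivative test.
f'(x) = x^2 - 7*x + 6

Solve f'(x) = 0:
  Factor: x^2 - 7*x + 6 = (x - 6)*(x - 1) = 0.
  ⇒ x = 1, 6

f''(x) = 2*x - 7
Second-derivative test at each critical point:
  f''(1) = -5 < 0 → local maximum
  f''(6) = 5 > 0 → local minimum

Critical points: x = 1 (local maximum); x = 6 (local minimum)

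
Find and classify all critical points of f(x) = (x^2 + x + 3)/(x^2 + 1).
f'(x) = (-x^2 - 4*x + 1)/(x^4 + 2*x^2 + 1)

Solve f'(x) = 0:
  f'(x) = -(x^2 + 4*x - 1)/(x^2 + 1)^2; the denominator is positive wherever f is defined, so f'(x) = 0 ⇔ -x^2 - 4*x + 1 = 0.
  x^2 + 4*x - 1 = 0 has no rational roots; quadratic formula: x = (-4 ± √20)/2.
  ⇒ x = -sqrt(5) - 2 ≈ -4.2361, -2 + sqrt(5) ≈ 0.2361

f''(x) = 2*(x^3 + 6*x^2 - 3*x - 2)/(x^6 + 3*x^4 + 3*x^2 + 1)
Second-derivative test at each critical point:
  f''(-4.2361) = 0.0125 > 0 → local minimum
  f''(0.2361) = -4.0125 < 0 → local maximum

Critical points: x = -sqrt(5) - 2 ≈ -4.2361 (local minimum); x = -2 + sqrt(5) ≈ 0.2361 (local maximum)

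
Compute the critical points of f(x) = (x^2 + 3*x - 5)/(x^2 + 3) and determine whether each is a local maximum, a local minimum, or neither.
f'(x) = (-3*x^2 + 16*x + 9)/(x^4 + 6*x^2 + 9)

Solve f'(x) = 0:
  f'(x) = -(3*x^2 - 16*x - 9)/(x^2 + 3)^2; the denominator is positive wherever f is defined, so f'(x) = 0 ⇔ -3*x^2 + 16*x + 9 = 0.
  3*x^2 - 16*x - 9 = 0 has no rational roots; quadratic formula: x = (16 ± √364)/6.
  ⇒ x = 8/3 - sqrt(91)/3 ≈ -0.5131, 8/3 + sqrt(91)/3 ≈ 5.8465

f''(x) = 6*(x^3 - 8*x^2 - 9*x + 8)/(x^6 + 9*x^4 + 27*x^2 + 27)
Second-derivative test at each critical point:
  f''(-0.5131) = 1.7916 > 0 → local minimum
  f''(5.8465) = -0.0138 < 0 → local maximum

Critical points: x = 8/3 - sqrt(91)/3 ≈ -0.5131 (local minimum); x = 8/3 + sqrt(91)/3 ≈ 5.8465 (local maximum)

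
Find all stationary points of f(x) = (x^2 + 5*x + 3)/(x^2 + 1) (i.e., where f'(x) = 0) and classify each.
f'(x) = (-5*x^2 - 4*x + 5)/(x^4 + 2*x^2 + 1)

Solve f'(x) = 0:
  f'(x) = -(5*x^2 + 4*x - 5)/(x^2 + 1)^2; the denominator is positive wherever f is defined, so f'(x) = 0 ⇔ -5*x^2 - 4*x + 5 = 0.
  5*x^2 + 4*x - 5 = 0 has no rational roots; quadratic formula: x = (-4 ± √116)/10.
  ⇒ x = -sqrt(29)/5 - 2/5 ≈ -1.4770, -2/5 + sqrt(29)/5 ≈ 0.6770

f''(x) = 2*(5*x^3 + 6*x^2 - 15*x - 2)/(x^6 + 3*x^4 + 3*x^2 + 1)
Second-derivative test at each critical point:
  f''(-1.4770) = 1.0640 > 0 → local minimum
  f''(0.6770) = -5.0640 < 0 → local maximum

Critical points: x = -sqrt(29)/5 - 2/5 ≈ -1.4770 (local minimum); x = -2/5 + sqrt(29)/5 ≈ 0.6770 (local maximum)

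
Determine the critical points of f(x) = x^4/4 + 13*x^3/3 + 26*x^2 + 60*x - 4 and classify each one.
f'(x) = x^3 + 13*x^2 + 52*x + 60

Solve f'(x) = 0:
  Factor: x^3 + 13*x^2 + 52*x + 60 = (x + 2)*(x + 5)*(x + 6) = 0.
  ⇒ x = -6, -5, -2

f''(x) = 3*x^2 + 26*x + 52
Second-derivative test at each critical point:
  f''(-6) = 4 > 0 → local minimum
  f''(-5) = -3 < 0 → local maximum
  f''(-2) = 12 > 0 → local minimum

Critical points: x = -6 (local minimum); x = -5 (local maximum); x = -2 (local minimum)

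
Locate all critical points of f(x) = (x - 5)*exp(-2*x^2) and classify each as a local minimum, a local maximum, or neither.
f'(x) = (-4*x*(x - 5) + 1)*exp(-2*x^2)

Solve f'(x) = 0:
  f'(x) = (-4*x^2 + 20*x + 1)·exp(-2*x^2) and exp(-2*x^2) > 0 for every x, so f'(x) = 0 ⇔ -4*x^2 + 20*x + 1 = 0.
  4*x^2 - 20*x - 1 = 0 has no rational roots; quadratic formula: x = (20 ± √416)/8.
  ⇒ x = 5/2 - sqrt(26)/2 ≈ -0.0495, 5/2 + sqrt(26)/2 ≈ 5.0495

f''(x) = 4*(4*x^2*(x - 5) - 3*x + 5)*exp(-2*x^2)
Second-derivative test at each critical point:
  f''(-0.0495) = 20.2963 > 0 → local minimum
  f''(5.0495) = -1.454e-21 < 0 → local maximum

Critical points: x = 5/2 - sqrt(26)/2 ≈ -0.0495 (local minimum); x = 5/2 + sqrt(26)/2 ≈ 5.0495 (local maximum)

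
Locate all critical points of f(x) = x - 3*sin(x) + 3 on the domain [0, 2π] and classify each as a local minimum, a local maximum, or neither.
f'(x) = 1 - 3*cos(x)

Solve f'(x) = 0 on [0, 2π]:
  f'(x) = 0 ⇔ cos(x) = 1/3, i.e. x = ±arccos(1/3) + 2nπ; keep the solutions lying in [0, 2π].
  ⇒ x = acos(1/3) ≈ 1.2310, -acos(1/3) + 2*pi ≈ 5.0522

f''(x) = 3*sin(x)
Second-derivative test at each critical point:
  f''(1.2310) = 2.8284 > 0 → local minimum
  f''(5.0522) = -2.8284 < 0 → local maximum

Critical points: x = acos(1/3) ≈ 1.2310 (local minimum); x = -acos(1/3) + 2*pi ≈ 5.0522 (local maximum)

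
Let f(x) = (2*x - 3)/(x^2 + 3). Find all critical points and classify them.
f'(x) = 2*(-x^2 + 3*x + 3)/(x^4 + 6*x^2 + 9)

Solve f'(x) = 0:
  f'(x) = -2*(x^2 - 3*x - 3)/(x^2 + 3)^2; the denominator is positive wherever f is defined, so f'(x) = 0 ⇔ -2*x^2 + 6*x + 6 = 0.
  Factor: -2*x^2 + 6*x + 6 = -2*(x^2 - 3*x - 3); x^2 - 3*x - 3 = 0 has no rational roots; quadratic formula: x = (3 ± √21)/2.
  ⇒ x = 3/2 - sqrt(21)/2 ≈ -0.7913, 3/2 + sqrt(21)/2 ≈ 3.7913

f''(x) = 2*(4*x^2*(2*x - 3) + 3*(1 - 2*x)*(x^2 + 3))/(x^2 + 3)^3
Second-derivative test at each critical point:
  f''(-0.7913) = 0.6970 > 0 → local minimum
  f''(3.7913) = -0.0304 < 0 → local maximum

Critical points: x = 3/2 - sqrt(21)/2 ≈ -0.7913 (local minimum); x = 3/2 + sqrt(21)/2 ≈ 3.7913 (local maximum)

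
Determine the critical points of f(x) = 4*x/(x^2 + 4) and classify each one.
f'(x) = 4*(4 - x^2)/(x^4 + 8*x^2 + 16)

Solve f'(x) = 0:
  f'(x) = -4*(x - 2)*(x + 2)/(x^2 + 4)^2; the denominator is positive wherever f is defined, so f'(x) = 0 ⇔ 16 - 4*x^2 = 0.
  Factor: 16 - 4*x^2 = -4*(x - 2)*(x + 2) = 0.
  ⇒ x = -2, 2

f''(x) = 8*x*(x^2 - 12)/(x^2 + 4)^3
Second-derivative test at each critical point:
  f''(-2) = 1/4 > 0 → local minimum
  f''(2) = -1/4 < 0 → local maximum

Critical points: x = -2 (local minimum); x = 2 (local maximum)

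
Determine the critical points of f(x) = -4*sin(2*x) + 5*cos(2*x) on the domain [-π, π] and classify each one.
f'(x) = -10*sin(2*x) - 8*cos(2*x)

Solve f'(x) = 0 on [-π, π]:
  f'(x) = 0 ⇔ -4*cos(2*x) = 5*sin(2*x) ⇔ tan(2*x) = -4/5, i.e. 2*x = arctan(-4/5) + nπ; keep the solutions lying in [-π, π].
  ⇒ x = -pi/2 - atan(4/5)/2 ≈ -1.9082, -atan(4/5)/2 ≈ -0.3374, -atan(4/5)/2 + pi/2 ≈ 1.2334, pi - atan(4/5)/2 ≈ 2.8042

f''(x) = 16*sin(2*x) - 20*cos(2*x)
Second-derivative test at each critical point:
  f''(-1.9082) = 25.6125 > 0 → local minimum
  f''(-0.3374) = -25.6125 < 0 → local maximum
  f''(1.2334) = 25.6125 > 0 → local minimum
  f''(2.8042) = -25.6125 < 0 → local maximum

Critical points: x = -pi/2 - atan(4/5)/2 ≈ -1.9082 (local minimum); x = -atan(4/5)/2 ≈ -0.3374 (local maximum); x = -atan(4/5)/2 + pi/2 ≈ 1.2334 (local minimum); x = pi - atan(4/5)/2 ≈ 2.8042 (local maximum)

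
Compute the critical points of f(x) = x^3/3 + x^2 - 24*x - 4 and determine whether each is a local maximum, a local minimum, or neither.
f'(x) = x^2 + 2*x - 24

Solve f'(x) = 0:
  Factor: x^2 + 2*x - 24 = (x - 4)*(x + 6) = 0.
  ⇒ x = -6, 4

f''(x) = 2*x + 2
Second-derivative test at each critical point:
  f''(-6) = -10 < 0 → local maximum
  f''(4) = 10 > 0 → local minimum

Critical points: x = -6 (local maximum); x = 4 (local minimum)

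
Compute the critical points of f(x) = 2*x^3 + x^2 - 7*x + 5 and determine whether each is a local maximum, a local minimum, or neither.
f'(x) = 6*x^2 + 2*x - 7

Solve f'(x) = 0:
  6*x^2 + 2*x - 7 = 0 has no rational roots; quadratic formula: x = (-2 ± √172)/12.
  ⇒ x = -sqrt(43)/6 - 1/6 ≈ -1.2596, -1/6 + sqrt(43)/6 ≈ 0.9262

f''(x) = 12*x + 2
Second-derivative test at each critical point:
  f''(-1.2596) = -13.1149 < 0 → local maximum
  f''(0.9262) = 13.1149 > 0 → local minimum

Critical points: x = -sqrt(43)/6 - 1/6 ≈ -1.2596 (local maximum); x = -1/6 + sqrt(43)/6 ≈ 0.9262 (local minimum)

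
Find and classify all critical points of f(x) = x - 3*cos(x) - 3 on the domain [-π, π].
f'(x) = 3*sin(x) + 1

Solve f'(x) = 0 on [-π, π]:
  f'(x) = 0 ⇔ sin(x) = -1/3, i.e. x = arcsin(-1/3) + 2nπ or x = π − arcsin(-1/3) + 2nπ; keep the solutions lying in [-π, π].
  ⇒ x = -pi + asin(1/3) ≈ -2.8018, -asin(1/3) ≈ -0.3398

f''(x) = 3*cos(x)
Second-derivative test at each critical point:
  f''(-2.8018) = -2.8284 < 0 → local maximum
  f''(-0.3398) = 2.8284 > 0 → local minimum

Critical points: x = -pi + asin(1/3) ≈ -2.8018 (local maximum); x = -asin(1/3) ≈ -0.3398 (local minimum)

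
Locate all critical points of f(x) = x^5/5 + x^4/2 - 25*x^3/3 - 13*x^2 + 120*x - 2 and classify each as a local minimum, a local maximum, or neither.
f'(x) = x^4 + 2*x^3 - 25*x^2 - 26*x + 120

Solve f'(x) = 0:
  Factor: x^4 + 2*x^3 - 25*x^2 - 26*x + 120 = (x - 4)*(x - 2)*(x + 3)*(x + 5) = 0.
  ⇒ x = -5, -3, 2, 4

f''(x) = 4*x^3 + 6*x^2 - 50*x - 26
Second-derivative test at each critical point:
  f''(-5) = -126 < 0 → local maximum
  f''(-3) = 70 > 0 → local minimum
  f''(2) = -70 < 0 → local maximum
  f''(4) = 126 > 0 → local minimum

Critical points: x = -5 (local maximum); x = -3 (local minimum); x = 2 (local maximum); x = 4 (local minimum)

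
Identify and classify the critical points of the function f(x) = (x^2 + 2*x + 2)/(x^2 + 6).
f'(x) = 2*(-x^2 + 4*x + 6)/(x^4 + 12*x^2 + 36)

Solve f'(x) = 0:
  f'(x) = -2*(x^2 - 4*x - 6)/(x^2 + 6)^2; the denominator is positive wherever f is defined, so f'(x) = 0 ⇔ -2*x^2 + 8*x + 12 = 0.
  Factor: -2*x^2 + 8*x + 12 = -2*(x^2 - 4*x - 6); x^2 - 4*x - 6 = 0 has no rational roots; quadratic formula: x = (4 ± √40)/2.
  ⇒ x = 2 - sqrt(10) ≈ -1.1623, 2 + sqrt(10) ≈ 5.1623

f''(x) = 4*(x^3 - 6*x^2 - 18*x + 12)/(x^6 + 18*x^4 + 108*x^2 + 216)
Second-derivative test at each critical point:
  f''(-1.1623) = 0.2341 > 0 → local minimum
  f''(5.1623) = -0.0119 < 0 → local maximum

Critical points: x = 2 - sqrt(10) ≈ -1.1623 (local minimum); x = 2 + sqrt(10) ≈ 5.1623 (local maximum)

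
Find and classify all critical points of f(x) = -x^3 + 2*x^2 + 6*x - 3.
f'(x) = -3*x^2 + 4*x + 6

Solve f'(x) = 0:
  3*x^2 - 4*x - 6 = 0 has no rational roots; quadratic formula: x = (4 ± √88)/6.
  ⇒ x = 2/3 - sqrt(22)/3 ≈ -0.8968, 2/3 + sqrt(22)/3 ≈ 2.2301

f''(x) = 4 - 6*x
Second-derivative test at each critical point:
  f''(-0.8968) = 9.3808 > 0 → local minimum
  f''(2.2301) = -9.3808 < 0 → local maximum

Critical points: x = 2/3 - sqrt(22)/3 ≈ -0.8968 (local minimum); x = 2/3 + sqrt(22)/3 ≈ 2.2301 (local maximum)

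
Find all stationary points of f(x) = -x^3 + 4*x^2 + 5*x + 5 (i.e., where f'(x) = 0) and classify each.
f'(x) = -3*x^2 + 8*x + 5

Solve f'(x) = 0:
  3*x^2 - 8*x - 5 = 0 has no rational roots; quadratic formula: x = (8 ± √124)/6.
  ⇒ x = 4/3 - sqrt(31)/3 ≈ -0.5226, 4/3 + sqrt(31)/3 ≈ 3.1893

f''(x) = 8 - 6*x
Second-derivative test at each critical point:
  f''(-0.5226) = 11.1355 > 0 → local minimum
  f''(3.1893) = -11.1355 < 0 → local maximum

Critical points: x = 4/3 - sqrt(31)/3 ≈ -0.5226 (local minimum); x = 4/3 + sqrt(31)/3 ≈ 3.1893 (local maximum)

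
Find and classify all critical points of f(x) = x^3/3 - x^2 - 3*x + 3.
f'(x) = x^2 - 2*x - 3

Solve f'(x) = 0:
  Factor: x^2 - 2*x - 3 = (x - 3)*(x + 1) = 0.
  ⇒ x = -1, 3

f''(x) = 2*x - 2
Second-derivative test at each critical point:
  f''(-1) = -4 < 0 → local maximum
  f''(3) = 4 > 0 → local minimum

Critical points: x = -1 (local maximum); x = 3 (local minimum)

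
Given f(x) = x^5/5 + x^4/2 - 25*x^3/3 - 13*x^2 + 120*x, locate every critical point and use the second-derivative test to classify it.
f'(x) = x^4 + 2*x^3 - 25*x^2 - 26*x + 120

Solve f'(x) = 0:
  Factor: x^4 + 2*x^3 - 25*x^2 - 26*x + 120 = (x - 4)*(x - 2)*(x + 3)*(x + 5) = 0.
  ⇒ x = -5, -3, 2, 4

f''(x) = 4*x^3 + 6*x^2 - 50*x - 26
Second-derivative test at each critical point:
  f''(-5) = -126 < 0 → local maximum
  f''(-3) = 70 > 0 → local minimum
  f''(2) = -70 < 0 → local maximum
  f''(4) = 126 > 0 → local minimum

Critical points: x = -5 (local maximum); x = -3 (local minimum); x = 2 (local maximum); x = 4 (local minimum)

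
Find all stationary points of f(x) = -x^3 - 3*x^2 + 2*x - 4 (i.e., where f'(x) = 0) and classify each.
f'(x) = -3*x^2 - 6*x + 2

Solve f'(x) = 0:
  3*x^2 + 6*x - 2 = 0 has no rational roots; quadratic formula: x = (-6 ± √60)/6.
  ⇒ x = -sqrt(15)/3 - 1 ≈ -2.2910, -1 + sqrt(15)/3 ≈ 0.2910

f''(x) = -6*x - 6
Second-derivative test at each critical point:
  f''(-2.2910) = 7.7460 > 0 → local minimum
  f''(0.2910) = -7.7460 < 0 → local maximum

Critical points: x = -sqrt(15)/3 - 1 ≈ -2.2910 (local minimum); x = -1 + sqrt(15)/3 ≈ 0.2910 (local maximum)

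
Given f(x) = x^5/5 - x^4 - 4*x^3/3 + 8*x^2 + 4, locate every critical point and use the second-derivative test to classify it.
f'(x) = x*(x^3 - 4*x^2 - 4*x + 16)

Solve f'(x) = 0:
  Factor: x^4 - 4*x^3 - 4*x^2 + 16*x = x*(x - 4)*(x - 2)*(x + 2) = 0.
  ⇒ x = -2, 0, 2, 4

f''(x) = 4*x^3 - 12*x^2 - 8*x + 16
Second-derivative test at each critical point:
  f''(-2) = -48 < 0 → local maximum
  f''(0) = 16 > 0 → local minimum
  f''(2) = -16 < 0 → local maximum
  f''(4) = 48 > 0 → local minimum

Critical points: x = -2 (local maximum); x = 0 (local minimum); x = 2 (local maximum); x = 4 (local minimum)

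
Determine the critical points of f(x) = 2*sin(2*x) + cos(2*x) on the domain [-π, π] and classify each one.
f'(x) = -2*sin(2*x) + 4*cos(2*x)

Solve f'(x) = 0 on [-π, π]:
  f'(x) = 0 ⇔ 2*cos(2*x) = sin(2*x) ⇔ tan(2*x) = 2, i.e. 2*x = arctan(2) + nπ; keep the solutions lying in [-π, π].
  ⇒ x = -pi + atan(2)/2 ≈ -2.5880, -pi/2 + atan(2)/2 ≈ -1.0172, atan(2)/2 ≈ 0.5536, atan(2)/2 + pi/2 ≈ 2.1244

f''(x) = -8*sin(2*x) - 4*cos(2*x)
Second-derivative test at each critical point:
  f''(-2.5880) = -8.9443 < 0 → local maximum
  f''(-1.0172) = 8.9443 > 0 → local minimum
  f''(0.5536) = -8.9443 < 0 → local maximum
  f''(2.1244) = 8.9443 > 0 → local minimum

Critical points: x = -pi + atan(2)/2 ≈ -2.5880 (local maximum); x = -pi/2 + atan(2)/2 ≈ -1.0172 (local minimum); x = atan(2)/2 ≈ 0.5536 (local maximum); x = atan(2)/2 + pi/2 ≈ 2.1244 (local minimum)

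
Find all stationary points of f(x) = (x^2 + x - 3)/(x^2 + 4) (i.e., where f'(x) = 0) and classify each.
f'(x) = (-x^2 + 14*x + 4)/(x^4 + 8*x^2 + 16)

Solve f'(x) = 0:
  f'(x) = -(x^2 - 14*x - 4)/(x^2 + 4)^2; the denominator is positive wherever f is defined, so f'(x) = 0 ⇔ -x^2 + 14*x + 4 = 0.
  x^2 - 14*x - 4 = 0 has no rational roots; quadratic formula: x = (14 ± √212)/2.
  ⇒ x = 7 - sqrt(53) ≈ -0.2801, 7 + sqrt(53) ≈ 14.2801

f''(x) = 2*(x^3 - 21*x^2 - 12*x + 28)/(x^6 + 12*x^4 + 48*x^2 + 64)
Second-derivative test at each critical point:
  f''(-0.2801) = 0.8753 > 0 → local minimum
  f''(14.2801) = -3.368e-04 < 0 → local maximum

Critical points: x = 7 - sqrt(53) ≈ -0.2801 (local minimum); x = 7 + sqrt(53) ≈ 14.2801 (local maximum)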